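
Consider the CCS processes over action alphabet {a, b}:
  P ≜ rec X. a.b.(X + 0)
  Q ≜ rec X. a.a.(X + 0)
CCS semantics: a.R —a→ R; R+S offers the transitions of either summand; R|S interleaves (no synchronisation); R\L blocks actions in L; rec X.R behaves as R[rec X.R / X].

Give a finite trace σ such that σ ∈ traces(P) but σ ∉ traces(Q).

LTS(P): 3 reachable states
  s0 = rec X. a.b.(X + 0) | --a--▸ s1
  s1 = b.((rec X. a.b.(X + 0)) + 0) | --b--▸ s2
  s2 = (rec X. a.b.(X + 0)) + 0 | --a--▸ s1
LTS(Q): 3 reachable states
  t0 = rec X. a.a.(X + 0) | --a--▸ t1
  t1 = a.((rec X. a.a.(X + 0)) + 0) | --a--▸ t2
  t2 = (rec X. a.a.(X + 0)) + 0 | --a--▸ t1
Trace ⟨ab⟩ through P, begin at {s0}:
  after a @ step 1: {s1}
  after b @ step 2: {s2}
  — P admits the full trace.
Trace ⟨ab⟩ through Q, begin at {t0}:
  after a @ step 1: {t1}
  after b @ step 2: no successor for Q

ab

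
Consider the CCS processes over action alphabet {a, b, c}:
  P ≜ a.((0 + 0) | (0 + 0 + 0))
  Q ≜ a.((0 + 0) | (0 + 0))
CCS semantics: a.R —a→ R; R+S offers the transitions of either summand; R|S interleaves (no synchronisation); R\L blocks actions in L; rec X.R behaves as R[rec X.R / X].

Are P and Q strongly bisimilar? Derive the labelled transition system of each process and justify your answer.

YES

Reachable graph of P (2 states):
  s0 = a.((0 + 0) | (0 + 0 + 0)) → ··a··> s1
  s1 = (0 + 0) | (0 + 0 + 0) → ∅
Reachable graph of Q (2 states):
  t0 = a.((0 + 0) | (0 + 0)) → ··a··> t1
  t1 = (0 + 0) | (0 + 0) → ∅
Partition-refinement fixed point:
  B0 = {s0, t0}
  B1 = {s1, t1}
s0 ∈ B0, t0 ∈ B0 → same block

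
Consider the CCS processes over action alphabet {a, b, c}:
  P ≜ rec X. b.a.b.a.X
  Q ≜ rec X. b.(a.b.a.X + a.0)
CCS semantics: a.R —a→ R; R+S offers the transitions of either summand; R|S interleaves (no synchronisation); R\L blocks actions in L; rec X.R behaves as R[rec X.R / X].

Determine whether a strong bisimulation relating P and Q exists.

NO

P's transition system — 4 states:
  p0 = rec X. b.a.b.a.X → =b=> p1
  p1 = a.b.a.(rec X. b.a.b.a.X) → =a=> p2
  p2 = b.a.(rec X. b.a.b.a.X) → =b=> p3
  p3 = a.(rec X. b.a.b.a.X) → =a=> p0
Q's transition system — 5 states:
  q0 = rec X. b.(a.b.a.X + a.0) → =b=> q1
  q1 = a.b.a.(rec X. b.(a.b.a.X + a.0)) + a.0 → =a=> q2, =a=> q3
  q2 = 0 → stopped
  q3 = b.a.(rec X. b.(a.b.a.X + a.0)) → =b=> q4
  q4 = a.(rec X. b.(a.b.a.X + a.0)) → =a=> q0
Bisimilarity quotient blocks:
  B0 = {p0, p2}
  B1 = {p1, p3}
  B2 = {q0}
  B3 = {q1}
  B4 = {q2}
  B5 = {q3}
  B6 = {q4}
p0 ∈ B0, q0 ∈ B2 → different blocks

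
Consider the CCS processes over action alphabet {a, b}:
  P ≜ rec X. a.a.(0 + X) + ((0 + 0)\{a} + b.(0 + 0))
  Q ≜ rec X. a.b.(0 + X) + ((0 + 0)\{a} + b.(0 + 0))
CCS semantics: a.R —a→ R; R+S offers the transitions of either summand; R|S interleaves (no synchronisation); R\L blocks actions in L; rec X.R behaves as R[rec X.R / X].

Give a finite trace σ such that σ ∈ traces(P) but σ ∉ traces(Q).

Reachable graph of P (4 states):
  s0 = rec X. a.a.(0 + X) + ((0 + 0)\{a} + b.(0 + 0)) | --a--▸ s1, --b--▸ s2
  s1 = a.(0 + (rec X. a.a.(0 + X) + ((0 + 0)\{a} + b.(0 + 0)))) | --a--▸ s3
  s2 = 0 + 0 | ·
  s3 = 0 + (rec X. a.a.(0 + X) + ((0 + 0)\{a} + b.(0 + 0))) | --a--▸ s1, --b--▸ s2
Reachable graph of Q (4 states):
  t0 = rec X. a.b.(0 + X) + ((0 + 0)\{a} + b.(0 + 0)) | --a--▸ t1, --b--▸ t2
  t1 = b.(0 + (rec X. a.b.(0 + X) + ((0 + 0)\{a} + b.(0 + 0)))) | --b--▸ t3
  t2 = 0 + 0 | ·
  t3 = 0 + (rec X. a.b.(0 + X) + ((0 + 0)\{a} + b.(0 + 0))) | --a--▸ t1, --b--▸ t2
Trace ⟨aa⟩ through P, begin at {s0}:
  step 1 (a): {s1}
  step 2 (a): {s3}
  ✓ P
Trace ⟨aa⟩ through Q, begin at {t0}:
  step 1 (a): {t1}
  step 2 (a): ∅  — Q cannot continue

aa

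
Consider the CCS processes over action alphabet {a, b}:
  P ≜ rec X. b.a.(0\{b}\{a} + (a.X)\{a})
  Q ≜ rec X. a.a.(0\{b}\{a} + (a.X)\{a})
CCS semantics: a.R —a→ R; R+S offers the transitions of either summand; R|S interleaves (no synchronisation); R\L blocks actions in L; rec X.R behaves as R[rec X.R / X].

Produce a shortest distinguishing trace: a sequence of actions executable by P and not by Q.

P's transition system — 3 states:
  u0 = rec X. b.a.(0\{b}\{a} + (a.X)\{a}) → ··b··> u1
  u1 = a.(0\{b}\{a} + (a.(rec X. b.a.(0\{b}\{a} + (a.X)\{a})))\{a}) → ··a··> u2
  u2 = 0\{b}\{a} + (a.(rec X. b.a.(0\{b}\{a} + (a.X)\{a})))\{a} → ∅
Q's transition system — 3 states:
  v0 = rec X. a.a.(0\{b}\{a} + (a.X)\{a}) → ··a··> v1
  v1 = a.(0\{b}\{a} + (a.(rec X. a.a.(0\{b}\{a} + (a.X)\{a})))\{a}) → ··a··> v2
  v2 = 0\{b}\{a} + (a.(rec X. a.a.(0\{b}\{a} + (a.X)\{a})))\{a} → ∅
Trace ⟨b⟩ through P, begin at {u0}:
  [1] b ⇒ {u1}
  P completes σ.
Trace ⟨b⟩ through Q, begin at {v0}:
  [1] b ⇒ no successor for Q

b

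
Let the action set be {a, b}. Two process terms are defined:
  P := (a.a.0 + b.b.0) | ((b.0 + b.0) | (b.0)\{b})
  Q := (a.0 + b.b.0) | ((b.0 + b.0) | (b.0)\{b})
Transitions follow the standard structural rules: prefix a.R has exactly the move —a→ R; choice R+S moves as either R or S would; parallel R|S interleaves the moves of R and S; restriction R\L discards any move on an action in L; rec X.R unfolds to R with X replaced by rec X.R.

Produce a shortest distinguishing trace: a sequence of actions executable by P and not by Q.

Reachable graph of P (8 states):
  s0 = (a.a.0 + b.b.0) | ((b.0 + b.0) | (b.0)\{b}) | --a--▸ s1, --b--▸ s2, --b--▸ s3
  s1 = a.0 | ((b.0 + b.0) | (b.0)\{b}) | --a--▸ s4, --b--▸ s5
  s2 = (a.a.0 + b.b.0) | (0 | (b.0)\{b}) | --a--▸ s5, --b--▸ s6
  s3 = b.0 | ((b.0 + b.0) | (b.0)\{b}) | --b--▸ s4, --b--▸ s6
  s4 = 0 | ((b.0 + b.0) | (b.0)\{b}) | --b--▸ s7
  s5 = a.0 | (0 | (b.0)\{b}) | --a--▸ s7
  s6 = b.0 | (0 | (b.0)\{b}) | --b--▸ s7
  s7 = 0 | (0 | (b.0)\{b}) | ·
Reachable graph of Q (6 states):
  t0 = (a.0 + b.b.0) | ((b.0 + b.0) | (b.0)\{b}) | --a--▸ t1, --b--▸ t2, --b--▸ t3
  t1 = 0 | ((b.0 + b.0) | (b.0)\{b}) | --b--▸ t4
  t2 = (a.0 + b.b.0) | (0 | (b.0)\{b}) | --a--▸ t4, --b--▸ t5
  t3 = b.0 | ((b.0 + b.0) | (b.0)\{b}) | --b--▸ t1, --b--▸ t5
  t4 = 0 | (0 | (b.0)\{b}) | ·
  t5 = b.0 | (0 | (b.0)\{b}) | --b--▸ t4
Run σ = ⟨aa⟩ on P: start {s0}
  after a @ step 1: {s1}
  after a @ step 2: {s4}
  ✓ P
Run σ = ⟨aa⟩ on Q: start {t0}
  after a @ step 1: {t1}
  after a @ step 2: ∅  — Q cannot continue

aa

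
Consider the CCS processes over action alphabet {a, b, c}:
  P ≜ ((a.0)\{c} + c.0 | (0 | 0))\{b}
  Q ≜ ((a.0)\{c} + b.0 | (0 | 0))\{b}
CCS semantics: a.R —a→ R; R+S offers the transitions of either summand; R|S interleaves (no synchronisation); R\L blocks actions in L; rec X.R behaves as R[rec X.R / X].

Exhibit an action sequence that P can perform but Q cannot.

c

Reachable graph of P (3 states):
  m0 = ((a.0)\{c} + c.0 | (0 | 0))\{b} :: =a=> m1, =c=> m2
  m1 = 0\{c}\{b} :: stopped
  m2 = (0 | (0 | 0))\{b} :: stopped
Reachable graph of Q (2 states):
  n0 = ((a.0)\{c} + b.0 | (0 | 0))\{b} :: =a=> n1
  n1 = 0\{c}\{b} :: stopped
Run σ = ⟨c⟩ on P: start {m0}
  [1] c ⇒ {m2}
  P completes σ.
Run σ = ⟨c⟩ on Q: start {n0}
  [1] c ⇒ ∅ (Q stuck)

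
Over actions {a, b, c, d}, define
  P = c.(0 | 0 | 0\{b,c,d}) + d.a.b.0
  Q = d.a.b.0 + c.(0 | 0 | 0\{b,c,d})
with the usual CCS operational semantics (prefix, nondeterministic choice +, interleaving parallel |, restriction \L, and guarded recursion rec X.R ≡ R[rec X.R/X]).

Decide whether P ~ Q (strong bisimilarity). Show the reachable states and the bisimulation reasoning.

YES

Reachable graph of P (5 states):
  u0 = c.(0 | 0 | 0\{b,c,d}) + d.a.b.0 → =c=> u1, =d=> u2
  u1 = 0 | 0 | 0\{b,c,d} → stopped
  u2 = a.b.0 → =a=> u3
  u3 = b.0 → =b=> u4
  u4 = 0 → stopped
Reachable graph of Q (5 states):
  v0 = d.a.b.0 + c.(0 | 0 | 0\{b,c,d}) → =c=> v1, =d=> v2
  v1 = 0 | 0 | 0\{b,c,d} → stopped
  v2 = a.b.0 → =a=> v3
  v3 = b.0 → =b=> v4
  v4 = 0 → stopped
Partition-refinement fixed point:
  B0 = {u0, v0}
  B1 = {u2, v2}
  B2 = {u3, v3}
  B3 = {u1, u4, v1, v4}
u0 ∈ B0, v0 ∈ B0 → same block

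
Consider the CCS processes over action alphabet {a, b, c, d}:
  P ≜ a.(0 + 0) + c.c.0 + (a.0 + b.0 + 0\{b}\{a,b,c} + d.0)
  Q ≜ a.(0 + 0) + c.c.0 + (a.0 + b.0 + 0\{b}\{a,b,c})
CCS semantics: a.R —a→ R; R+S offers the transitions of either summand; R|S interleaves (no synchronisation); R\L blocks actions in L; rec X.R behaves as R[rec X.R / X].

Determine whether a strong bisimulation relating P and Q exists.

P ≁ Q

P's transition system — 4 states:
  s0 = a.(0 + 0) + c.c.0 + (a.0 + b.0 + 0\{b}\{a,b,c} + d.0) → —a→ s1, —a→ s2, —b→ s1, —c→ s3, —d→ s1
  s1 = 0 → (no moves)
  s2 = 0 + 0 → (no moves)
  s3 = c.0 → —c→ s1
Q's transition system — 4 states:
  t0 = a.(0 + 0) + c.c.0 + (a.0 + b.0 + 0\{b}\{a,b,c}) → —a→ t1, —a→ t2, —b→ t1, —c→ t3
  t1 = 0 → (no moves)
  t2 = 0 + 0 → (no moves)
  t3 = c.0 → —c→ t1
Coarsest stable partition (strong bisimilarity classes):
  B0 = {s0}
  B1 = {s1, s2, t1, t2}
  B2 = {s3, t3}
  B3 = {t0}
s0 ∈ B0, t0 ∈ B3 → different blocks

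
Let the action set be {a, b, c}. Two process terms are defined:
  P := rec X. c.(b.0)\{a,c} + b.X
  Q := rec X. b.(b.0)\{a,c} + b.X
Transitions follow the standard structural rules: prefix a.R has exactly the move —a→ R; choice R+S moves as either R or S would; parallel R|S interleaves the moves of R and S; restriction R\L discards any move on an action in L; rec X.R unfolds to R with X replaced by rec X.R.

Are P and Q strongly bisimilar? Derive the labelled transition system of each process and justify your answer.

Reachable graph of P (3 states):
  u0 = rec X. c.(b.0)\{a,c} + b.X | =b=> u0, =c=> u1
  u1 = (b.0)\{a,c} | =b=> u2
  u2 = 0\{a,c} | ·
Reachable graph of Q (3 states):
  v0 = rec X. b.(b.0)\{a,c} + b.X | =b=> v0, =b=> v1
  v1 = (b.0)\{a,c} | =b=> v2
  v2 = 0\{a,c} | ·
Bisimilarity quotient blocks:
  B0 = {u0}
  B1 = {u1, v1}
  B2 = {u2, v2}
  B3 = {v0}
u0 ∈ B0, v0 ∈ B3 → different blocks

not bisimilar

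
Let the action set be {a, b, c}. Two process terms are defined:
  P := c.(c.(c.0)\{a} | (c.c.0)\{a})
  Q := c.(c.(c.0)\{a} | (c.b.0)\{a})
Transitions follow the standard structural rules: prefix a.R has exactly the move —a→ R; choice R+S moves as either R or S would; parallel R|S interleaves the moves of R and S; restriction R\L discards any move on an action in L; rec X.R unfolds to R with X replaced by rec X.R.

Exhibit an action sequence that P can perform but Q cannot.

Reachable graph of P (10 states):
  u0 = c.(c.(c.0)\{a} | (c.c.0)\{a}) ⊢ --c--▸ u1
  u1 = c.(c.0)\{a} | (c.c.0)\{a} ⊢ --c--▸ u2, --c--▸ u3
  u2 = (c.0)\{a} | (c.c.0)\{a} ⊢ --c--▸ u4, --c--▸ u5
  u3 = c.(c.0)\{a} | (c.0)\{a} ⊢ --c--▸ u4, --c--▸ u6
  u4 = (c.0)\{a} | (c.0)\{a} ⊢ --c--▸ u7, --c--▸ u8
  u5 = 0\{a} | (c.c.0)\{a} ⊢ --c--▸ u8
  u6 = c.(c.0)\{a} | 0\{a} ⊢ --c--▸ u7
  u7 = (c.0)\{a} | 0\{a} ⊢ --c--▸ u9
  u8 = 0\{a} | (c.0)\{a} ⊢ --c--▸ u9
  u9 = 0\{a} | 0\{a} ⊢ ∅
Reachable graph of Q (10 states):
  v0 = c.(c.(c.0)\{a} | (c.b.0)\{a}) ⊢ --c--▸ v1
  v1 = c.(c.0)\{a} | (c.b.0)\{a} ⊢ --c--▸ v2, --c--▸ v3
  v2 = (c.0)\{a} | (c.b.0)\{a} ⊢ --c--▸ v4, --c--▸ v5
  v3 = c.(c.0)\{a} | (b.0)\{a} ⊢ --b--▸ v6, --c--▸ v4
  v4 = (c.0)\{a} | (b.0)\{a} ⊢ --b--▸ v7, --c--▸ v8
  v5 = 0\{a} | (c.b.0)\{a} ⊢ --c--▸ v8
  v6 = c.(c.0)\{a} | 0\{a} ⊢ --c--▸ v7
  v7 = (c.0)\{a} | 0\{a} ⊢ --c--▸ v9
  v8 = 0\{a} | (b.0)\{a} ⊢ --b--▸ v9
  v9 = 0\{a} | 0\{a} ⊢ ∅
Run σ = ⟨ccccc⟩ on P: start {u0}
  [1] c ⇒ {u1}
  [2] c ⇒ {u2, u3}
  [3] c ⇒ {u4, u5, u6}
  [4] c ⇒ {u7, u8}
  [5] c ⇒ {u9}
  ✓ P
Run σ = ⟨ccccc⟩ on Q: start {v0}
  [1] c ⇒ {v1}
  [2] c ⇒ {v2, v3}
  [3] c ⇒ {v4, v5}
  [4] c ⇒ {v8}
  [5] c ⇒ ∅  — Q cannot continue

ccccc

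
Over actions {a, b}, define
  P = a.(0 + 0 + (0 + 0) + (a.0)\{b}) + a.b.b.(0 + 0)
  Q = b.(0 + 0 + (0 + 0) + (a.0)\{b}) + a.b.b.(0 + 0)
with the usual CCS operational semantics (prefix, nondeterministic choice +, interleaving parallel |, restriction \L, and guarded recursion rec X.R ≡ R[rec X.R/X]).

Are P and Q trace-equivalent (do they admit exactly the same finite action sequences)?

LTS(P): 6 reachable states
  s0 = a.(0 + 0 + (0 + 0) + (a.0)\{b}) + a.b.b.(0 + 0) :: =a=> s1, =a=> s2
  s1 = 0 + 0 + (0 + 0) + (a.0)\{b} :: =a=> s3
  s2 = b.b.(0 + 0) :: =b=> s4
  s3 = 0\{b} :: stopped
  s4 = b.(0 + 0) :: =b=> s5
  s5 = 0 + 0 :: stopped
LTS(Q): 6 reachable states
  t0 = b.(0 + 0 + (0 + 0) + (a.0)\{b}) + a.b.b.(0 + 0) :: =a=> t1, =b=> t2
  t1 = b.b.(0 + 0) :: =b=> t3
  t2 = 0 + 0 + (0 + 0) + (a.0)\{b} :: =a=> t4
  t3 = b.(0 + 0) :: =b=> t5
  t4 = 0\{b} :: stopped
  t5 = 0 + 0 :: stopped
Run σ = ⟨aa⟩ on P: start {s0}
  step 1 (a): {s1, s2}
  step 2 (a): {s3}
  ✓ P
Run σ = ⟨aa⟩ on Q: start {t0}
  step 1 (a): {t1}
  step 2 (a): ∅ (Q stuck)

NO — witness ⟨aa⟩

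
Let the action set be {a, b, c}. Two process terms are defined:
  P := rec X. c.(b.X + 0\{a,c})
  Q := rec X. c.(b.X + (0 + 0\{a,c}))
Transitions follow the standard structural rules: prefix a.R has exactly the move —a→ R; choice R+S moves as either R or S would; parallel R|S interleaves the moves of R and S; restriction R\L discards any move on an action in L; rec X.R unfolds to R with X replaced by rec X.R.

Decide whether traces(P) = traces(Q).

trace-equivalent

P's transition system — 2 states:
  p0 = rec X. c.(b.X + 0\{a,c}) ⊢ =c=> p1
  p1 = b.(rec X. c.(b.X + 0\{a,c})) + 0\{a,c} ⊢ =b=> p0
Q's transition system — 2 states:
  q0 = rec X. c.(b.X + (0 + 0\{a,c})) ⊢ =c=> q1
  q1 = b.(rec X. c.(b.X + (0 + 0\{a,c}))) + (0 + 0\{a,c}) ⊢ =b=> q0
Bisimilarity quotient blocks:
  B0 = {p0, q0}
  B1 = {p1, q1}
p0 ∈ B0, q0 ∈ B0 → same block
Bisimilar ⇒ trace-equivalent.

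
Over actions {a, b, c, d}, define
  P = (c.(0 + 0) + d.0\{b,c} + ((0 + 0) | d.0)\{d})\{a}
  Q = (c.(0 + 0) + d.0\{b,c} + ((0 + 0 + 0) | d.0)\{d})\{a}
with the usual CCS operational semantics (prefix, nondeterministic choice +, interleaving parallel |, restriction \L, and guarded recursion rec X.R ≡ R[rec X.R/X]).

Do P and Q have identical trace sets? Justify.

trace-equivalent

LTS(P): 3 reachable states
  u0 = (c.(0 + 0) + d.0\{b,c} + ((0 + 0) | d.0)\{d})\{a} → —c→ u1, —d→ u2
  u1 = (0 + 0)\{a} → stopped
  u2 = 0\{b,c}\{a} → stopped
LTS(Q): 3 reachable states
  v0 = (c.(0 + 0) + d.0\{b,c} + ((0 + 0 + 0) | d.0)\{d})\{a} → —c→ v1, —d→ v2
  v1 = (0 + 0)\{a} → stopped
  v2 = 0\{b,c}\{a} → stopped
Partition-refinement fixed point:
  B0 = {u0, v0}
  B1 = {u1, u2, v1, v2}
u0 ∈ B0, v0 ∈ B0 → same block
Bisimilar ⇒ trace-equivalent.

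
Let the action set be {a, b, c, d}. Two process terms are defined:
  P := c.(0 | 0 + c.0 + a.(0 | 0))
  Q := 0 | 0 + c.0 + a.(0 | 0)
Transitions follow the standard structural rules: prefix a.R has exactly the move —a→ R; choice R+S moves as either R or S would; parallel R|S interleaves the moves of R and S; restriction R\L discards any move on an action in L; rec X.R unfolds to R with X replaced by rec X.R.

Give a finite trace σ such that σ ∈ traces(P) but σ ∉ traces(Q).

LTS(P): 4 reachable states
  m0 = c.(0 | 0 + c.0 + a.(0 | 0)) | -c-> m1
  m1 = 0 | 0 + c.0 + a.(0 | 0) | -a-> m2, -c-> m3
  m2 = 0 | 0 | stopped
  m3 = 0 | stopped
LTS(Q): 3 reachable states
  n0 = 0 | 0 + c.0 + a.(0 | 0) | -a-> n1, -c-> n2
  n1 = 0 | 0 | stopped
  n2 = 0 | stopped
Executing ca from P (initial set {m0}):
  [1] c ⇒ {m1}
  [2] a ⇒ {m2}
  — P admits the full trace.
Executing ca from Q (initial set {n0}):
  [1] c ⇒ {n2}
  [2] a ⇒ no successor for Q

ca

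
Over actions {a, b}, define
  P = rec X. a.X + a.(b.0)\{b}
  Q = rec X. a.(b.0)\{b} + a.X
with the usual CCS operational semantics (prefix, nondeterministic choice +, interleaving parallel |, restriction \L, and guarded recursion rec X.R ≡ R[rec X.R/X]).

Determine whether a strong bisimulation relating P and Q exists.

Reachable graph of P (2 states):
  p0 = rec X. a.X + a.(b.0)\{b} has moves =a=> p0, =a=> p1
  p1 = (b.0)\{b} has moves stopped
Reachable graph of Q (2 states):
  q0 = rec X. a.(b.0)\{b} + a.X has moves =a=> q0, =a=> q1
  q1 = (b.0)\{b} has moves stopped
Partition-refinement fixed point:
  B0 = {p0, q0}
  B1 = {p1, q1}
p0 ∈ B0, q0 ∈ B0 → same block

bisimilar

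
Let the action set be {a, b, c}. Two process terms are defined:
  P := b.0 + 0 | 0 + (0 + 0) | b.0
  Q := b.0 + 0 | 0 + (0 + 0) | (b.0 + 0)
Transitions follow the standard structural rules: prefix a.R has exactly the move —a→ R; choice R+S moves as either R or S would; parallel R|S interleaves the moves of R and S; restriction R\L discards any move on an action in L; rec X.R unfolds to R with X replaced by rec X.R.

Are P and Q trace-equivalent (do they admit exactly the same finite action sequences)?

Reachable graph of P (3 states):
  s0 = b.0 + 0 | 0 + (0 + 0) | b.0 has moves ··b··> s1, ··b··> s2
  s1 = (0 + 0) | 0 has moves ∅
  s2 = 0 has moves ∅
Reachable graph of Q (3 states):
  t0 = b.0 + 0 | 0 + (0 + 0) | (b.0 + 0) has moves ··b··> t1, ··b··> t2
  t1 = (0 + 0) | 0 has moves ∅
  t2 = 0 has moves ∅
Coarsest stable partition (strong bisimilarity classes):
  B0 = {s0, t0}
  B1 = {s1, s2, t1, t2}
s0 ∈ B0, t0 ∈ B0 → same block
Bisimilar ⇒ trace-equivalent.

trace-equivalent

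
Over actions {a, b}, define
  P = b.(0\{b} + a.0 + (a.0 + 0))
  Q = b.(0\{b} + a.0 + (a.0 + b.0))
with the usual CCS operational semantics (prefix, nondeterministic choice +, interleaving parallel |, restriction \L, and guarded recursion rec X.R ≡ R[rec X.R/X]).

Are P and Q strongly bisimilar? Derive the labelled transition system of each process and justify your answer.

P's transition system — 3 states:
  p0 = b.(0\{b} + a.0 + (a.0 + 0)) has moves -b-> p1
  p1 = 0\{b} + a.0 + (a.0 + 0) has moves -a-> p2
  p2 = 0 has moves deadlocked
Q's transition system — 3 states:
  q0 = b.(0\{b} + a.0 + (a.0 + b.0)) has moves -b-> q1
  q1 = 0\{b} + a.0 + (a.0 + b.0) has moves -a-> q2, -b-> q2
  q2 = 0 has moves deadlocked
Partition-refinement fixed point:
  B0 = {p0}
  B1 = {p1}
  B2 = {p2, q2}
  B3 = {q0}
  B4 = {q1}
p0 ∈ B0, q0 ∈ B3 → different blocks

NO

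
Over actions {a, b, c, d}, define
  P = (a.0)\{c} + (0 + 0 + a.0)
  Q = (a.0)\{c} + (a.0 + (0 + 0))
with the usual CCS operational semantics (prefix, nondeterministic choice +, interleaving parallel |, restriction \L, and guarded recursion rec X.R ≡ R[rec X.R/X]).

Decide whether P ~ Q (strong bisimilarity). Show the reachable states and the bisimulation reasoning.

Reachable graph of P (3 states):
  u0 = (a.0)\{c} + (0 + 0 + a.0) → —a→ u1, —a→ u2
  u1 = 0 → stopped
  u2 = 0\{c} → stopped
Reachable graph of Q (3 states):
  v0 = (a.0)\{c} + (a.0 + (0 + 0)) → —a→ v1, —a→ v2
  v1 = 0 → stopped
  v2 = 0\{c} → stopped
Coarsest stable partition (strong bisimilarity classes):
  B0 = {u0, v0}
  B1 = {u1, u2, v1, v2}
u0 ∈ B0, v0 ∈ B0 → same block

YES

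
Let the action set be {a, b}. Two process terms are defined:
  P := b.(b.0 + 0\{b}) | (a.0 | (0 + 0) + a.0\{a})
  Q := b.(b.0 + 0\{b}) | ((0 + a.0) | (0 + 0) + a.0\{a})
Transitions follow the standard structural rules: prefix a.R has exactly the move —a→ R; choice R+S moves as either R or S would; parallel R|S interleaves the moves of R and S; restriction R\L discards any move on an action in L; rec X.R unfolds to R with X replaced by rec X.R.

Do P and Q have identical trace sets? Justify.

Reachable graph of P (9 states):
  m0 = b.(b.0 + 0\{b}) | (a.0 | (0 + 0) + a.0\{a}) ⊢ =a=> m1, =a=> m2, =b=> m3
  m1 = b.(b.0 + 0\{b}) | (0 | (0 + 0)) ⊢ =b=> m4
  m2 = b.(b.0 + 0\{b}) | 0\{a} ⊢ =b=> m5
  m3 = (b.0 + 0\{b}) | (a.0 | (0 + 0) + a.0\{a}) ⊢ =a=> m4, =a=> m5, =b=> m6
  m4 = (b.0 + 0\{b}) | (0 | (0 + 0)) ⊢ =b=> m7
  m5 = (b.0 + 0\{b}) | 0\{a} ⊢ =b=> m8
  m6 = 0 | (a.0 | (0 + 0) + a.0\{a}) ⊢ =a=> m7, =a=> m8
  m7 = 0 | (0 | (0 + 0)) ⊢ ·
  m8 = 0 | 0\{a} ⊢ ·
Reachable graph of Q (9 states):
  n0 = b.(b.0 + 0\{b}) | ((0 + a.0) | (0 + 0) + a.0\{a}) ⊢ =a=> n1, =a=> n2, =b=> n3
  n1 = b.(b.0 + 0\{b}) | (0 | (0 + 0)) ⊢ =b=> n4
  n2 = b.(b.0 + 0\{b}) | 0\{a} ⊢ =b=> n5
  n3 = (b.0 + 0\{b}) | ((0 + a.0) | (0 + 0) + a.0\{a}) ⊢ =a=> n4, =a=> n5, =b=> n6
  n4 = (b.0 + 0\{b}) | (0 | (0 + 0)) ⊢ =b=> n7
  n5 = (b.0 + 0\{b}) | 0\{a} ⊢ =b=> n8
  n6 = 0 | ((0 + a.0) | (0 + 0) + a.0\{a}) ⊢ =a=> n7, =a=> n8
  n7 = 0 | (0 | (0 + 0)) ⊢ ·
  n8 = 0 | 0\{a} ⊢ ·
Bisimilarity quotient blocks:
  B0 = {m0, n0}
  B1 = {m1, m2, n1, n2}
  B2 = {m4, m5, n4, n5}
  B3 = {m7, m8, n7, n8}
  B4 = {m3, n3}
  B5 = {m6, n6}
m0 ∈ B0, n0 ∈ B0 → same block
Bisimilar ⇒ trace-equivalent.

traces(P) = traces(Q)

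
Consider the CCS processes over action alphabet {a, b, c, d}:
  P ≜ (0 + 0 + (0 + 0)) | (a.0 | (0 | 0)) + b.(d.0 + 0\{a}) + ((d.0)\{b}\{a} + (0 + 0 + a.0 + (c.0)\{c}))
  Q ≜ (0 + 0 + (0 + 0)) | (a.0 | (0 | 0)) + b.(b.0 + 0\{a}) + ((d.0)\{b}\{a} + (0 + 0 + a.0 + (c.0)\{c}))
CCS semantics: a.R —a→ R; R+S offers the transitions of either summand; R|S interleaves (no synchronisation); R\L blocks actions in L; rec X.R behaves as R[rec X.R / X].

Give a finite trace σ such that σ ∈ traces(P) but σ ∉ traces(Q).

LTS(P): 5 reachable states
  u0 = (0 + 0 + (0 + 0)) | (a.0 | (0 | 0)) + b.(d.0 + 0\{a}) + ((d.0)\{b}\{a} + (0 + 0 + a.0 + (c.0)\{c})) has moves ··a··> u1, ··a··> u2, ··b··> u3, ··d··> u4
  u1 = (0 + 0 + (0 + 0)) | (0 | (0 | 0)) has moves deadlocked
  u2 = 0 has moves deadlocked
  u3 = d.0 + 0\{a} has moves ··d··> u2
  u4 = 0\{b}\{a} has moves deadlocked
LTS(Q): 5 reachable states
  v0 = (0 + 0 + (0 + 0)) | (a.0 | (0 | 0)) + b.(b.0 + 0\{a}) + ((d.0)\{b}\{a} + (0 + 0 + a.0 + (c.0)\{c})) has moves ··a··> v1, ··a··> v2, ··b··> v3, ··d··> v4
  v1 = (0 + 0 + (0 + 0)) | (0 | (0 | 0)) has moves deadlocked
  v2 = 0 has moves deadlocked
  v3 = b.0 + 0\{a} has moves ··b··> v2
  v4 = 0\{b}\{a} has moves deadlocked
Trace ⟨bd⟩ through P, begin at {u0}:
  [1] b ⇒ {u3}
  [2] d ⇒ {u2}
  ✓ P
Trace ⟨bd⟩ through Q, begin at {v0}:
  [1] b ⇒ {v3}
  [2] d ⇒ ∅ (Q stuck)

bd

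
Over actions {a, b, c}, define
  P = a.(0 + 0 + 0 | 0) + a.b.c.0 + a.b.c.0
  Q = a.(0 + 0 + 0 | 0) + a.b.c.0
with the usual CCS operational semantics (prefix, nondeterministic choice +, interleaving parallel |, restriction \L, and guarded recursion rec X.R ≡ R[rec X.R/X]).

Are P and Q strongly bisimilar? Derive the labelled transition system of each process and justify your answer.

bisimilar

Reachable graph of P (5 states):
  p0 = a.(0 + 0 + 0 | 0) + a.b.c.0 + a.b.c.0 has moves --a--▸ p1, --a--▸ p2
  p1 = 0 + 0 + 0 | 0 has moves ·
  p2 = b.c.0 has moves --b--▸ p3
  p3 = c.0 has moves --c--▸ p4
  p4 = 0 has moves ·
Reachable graph of Q (5 states):
  q0 = a.(0 + 0 + 0 | 0) + a.b.c.0 has moves --a--▸ q1, --a--▸ q2
  q1 = 0 + 0 + 0 | 0 has moves ·
  q2 = b.c.0 has moves --b--▸ q3
  q3 = c.0 has moves --c--▸ q4
  q4 = 0 has moves ·
Bisimilarity quotient blocks:
  B0 = {p0, q0}
  B1 = {p1, p4, q1, q4}
  B2 = {p2, q2}
  B3 = {p3, q3}
p0 ∈ B0, q0 ∈ B0 → same block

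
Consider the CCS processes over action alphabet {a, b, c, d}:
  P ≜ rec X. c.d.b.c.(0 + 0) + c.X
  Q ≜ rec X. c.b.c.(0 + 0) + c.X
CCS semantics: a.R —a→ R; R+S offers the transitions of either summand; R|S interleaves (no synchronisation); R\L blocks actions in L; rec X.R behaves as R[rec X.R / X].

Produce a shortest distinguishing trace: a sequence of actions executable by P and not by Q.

cd

LTS(P): 5 reachable states
  u0 = rec X. c.d.b.c.(0 + 0) + c.X :: =c=> u0, =c=> u1
  u1 = d.b.c.(0 + 0) :: =d=> u2
  u2 = b.c.(0 + 0) :: =b=> u3
  u3 = c.(0 + 0) :: =c=> u4
  u4 = 0 + 0 :: (no moves)
LTS(Q): 4 reachable states
  v0 = rec X. c.b.c.(0 + 0) + c.X :: =c=> v0, =c=> v1
  v1 = b.c.(0 + 0) :: =b=> v2
  v2 = c.(0 + 0) :: =c=> v3
  v3 = 0 + 0 :: (no moves)
Trace ⟨cd⟩ through P, begin at {u0}:
  after c @ step 1: {u0, u1}
  after d @ step 2: {u2}
  P completes σ.
Trace ⟨cd⟩ through Q, begin at {v0}:
  after c @ step 1: {v0, v1}
  after d @ step 2: no successor for Q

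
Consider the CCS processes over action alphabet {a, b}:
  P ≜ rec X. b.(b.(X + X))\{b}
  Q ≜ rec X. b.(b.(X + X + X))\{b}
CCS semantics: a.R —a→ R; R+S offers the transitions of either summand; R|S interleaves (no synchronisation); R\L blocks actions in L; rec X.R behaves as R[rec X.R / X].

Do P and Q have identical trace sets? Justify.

trace-equivalent

Reachable graph of P (2 states):
  m0 = rec X. b.(b.(X + X))\{b} :: —b→ m1
  m1 = (b.((rec X. b.(b.(X + X))\{b}) + (rec X. b.(b.(X + X))\{b})))\{b} :: deadlocked
Reachable graph of Q (2 states):
  n0 = rec X. b.(b.(X + X + X))\{b} :: —b→ n1
  n1 = (b.((rec X. b.(b.(X + X + X))\{b}) + (rec X. b.(b.(X + X + X))\{b}) + (rec X. b.(b.(X + X + X))\{b})))\{b} :: deadlocked
Coarsest stable partition (strong bisimilarity classes):
  B0 = {m0, n0}
  B1 = {m1, n1}
m0 ∈ B0, n0 ∈ B0 → same block
Bisimilar ⇒ trace-equivalent.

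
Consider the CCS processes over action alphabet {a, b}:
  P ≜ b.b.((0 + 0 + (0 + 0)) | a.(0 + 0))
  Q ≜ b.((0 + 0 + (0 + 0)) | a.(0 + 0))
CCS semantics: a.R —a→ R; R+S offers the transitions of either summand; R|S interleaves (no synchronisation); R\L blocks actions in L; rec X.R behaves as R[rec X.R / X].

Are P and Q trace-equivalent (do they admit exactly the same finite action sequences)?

LTS(P): 4 reachable states
  s0 = b.b.((0 + 0 + (0 + 0)) | a.(0 + 0)) has moves —b→ s1
  s1 = b.((0 + 0 + (0 + 0)) | a.(0 + 0)) has moves —b→ s2
  s2 = (0 + 0 + (0 + 0)) | a.(0 + 0) has moves —a→ s3
  s3 = (0 + 0 + (0 + 0)) | (0 + 0) has moves deadlocked
LTS(Q): 3 reachable states
  t0 = b.((0 + 0 + (0 + 0)) | a.(0 + 0)) has moves —b→ t1
  t1 = (0 + 0 + (0 + 0)) | a.(0 + 0) has moves —a→ t2
  t2 = (0 + 0 + (0 + 0)) | (0 + 0) has moves deadlocked
Run σ = ⟨bb⟩ on P: start {s0}
  after b @ step 1: {s1}
  after b @ step 2: {s2}
  P completes σ.
Run σ = ⟨bb⟩ on Q: start {t0}
  after b @ step 1: {t1}
  after b @ step 2: ∅  — Q cannot continue

trace-distinct — witness ⟨bb⟩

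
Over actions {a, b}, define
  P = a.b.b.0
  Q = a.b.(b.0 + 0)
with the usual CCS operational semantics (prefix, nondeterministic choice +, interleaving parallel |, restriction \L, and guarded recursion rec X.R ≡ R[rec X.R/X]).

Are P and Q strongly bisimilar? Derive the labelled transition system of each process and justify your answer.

P's transition system — 4 states:
  m0 = a.b.b.0 | ··a··> m1
  m1 = b.b.0 | ··b··> m2
  m2 = b.0 | ··b··> m3
  m3 = 0 | stopped
Q's transition system — 4 states:
  n0 = a.b.(b.0 + 0) | ··a··> n1
  n1 = b.(b.0 + 0) | ··b··> n2
  n2 = b.0 + 0 | ··b··> n3
  n3 = 0 | stopped
Partition-refinement fixed point:
  B0 = {m0, n0}
  B1 = {m1, n1}
  B2 = {m2, n2}
  B3 = {m3, n3}
m0 ∈ B0, n0 ∈ B0 → same block

bisimilar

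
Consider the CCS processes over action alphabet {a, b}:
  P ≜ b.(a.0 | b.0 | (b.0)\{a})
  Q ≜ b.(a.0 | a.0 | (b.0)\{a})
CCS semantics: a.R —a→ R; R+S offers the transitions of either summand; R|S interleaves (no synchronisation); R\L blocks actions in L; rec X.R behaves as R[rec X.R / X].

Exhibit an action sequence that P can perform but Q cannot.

bbb

LTS(P): 9 reachable states
  s0 = b.(a.0 | b.0 | (b.0)\{a}) | —b→ s1
  s1 = a.0 | b.0 | (b.0)\{a} | —a→ s2, —b→ s3, —b→ s4
  s2 = 0 | b.0 | (b.0)\{a} | —b→ s5, —b→ s6
  s3 = a.0 | 0 | (b.0)\{a} | —a→ s5, —b→ s7
  s4 = a.0 | b.0 | 0\{a} | —a→ s6, —b→ s7
  s5 = 0 | 0 | (b.0)\{a} | —b→ s8
  s6 = 0 | b.0 | 0\{a} | —b→ s8
  s7 = a.0 | 0 | 0\{a} | —a→ s8
  s8 = 0 | 0 | 0\{a} | deadlocked
LTS(Q): 9 reachable states
  t0 = b.(a.0 | a.0 | (b.0)\{a}) | —b→ t1
  t1 = a.0 | a.0 | (b.0)\{a} | —a→ t2, —a→ t3, —b→ t4
  t2 = 0 | a.0 | (b.0)\{a} | —a→ t5, —b→ t6
  t3 = a.0 | 0 | (b.0)\{a} | —a→ t5, —b→ t7
  t4 = a.0 | a.0 | 0\{a} | —a→ t6, —a→ t7
  t5 = 0 | 0 | (b.0)\{a} | —b→ t8
  t6 = 0 | a.0 | 0\{a} | —a→ t8
  t7 = a.0 | 0 | 0\{a} | —a→ t8
  t8 = 0 | 0 | 0\{a} | deadlocked
Executing bbb from P (initial set {s0}):
  after b @ step 1: {s1}
  after b @ step 2: {s3, s4}
  after b @ step 3: {s7}
  P completes σ.
Executing bbb from Q (initial set {t0}):
  after b @ step 1: {t1}
  after b @ step 2: {t4}
  after b @ step 3: no successor for Q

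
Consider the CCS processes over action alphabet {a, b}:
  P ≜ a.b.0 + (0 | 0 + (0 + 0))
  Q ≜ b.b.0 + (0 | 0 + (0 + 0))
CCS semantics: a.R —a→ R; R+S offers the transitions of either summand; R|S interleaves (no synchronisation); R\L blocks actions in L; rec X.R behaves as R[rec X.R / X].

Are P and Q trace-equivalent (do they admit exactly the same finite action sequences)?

Reachable graph of P (3 states):
  p0 = a.b.0 + (0 | 0 + (0 + 0)) → -a-> p1
  p1 = b.0 → -b-> p2
  p2 = 0 → (no moves)
Reachable graph of Q (3 states):
  q0 = b.b.0 + (0 | 0 + (0 + 0)) → -b-> q1
  q1 = b.0 → -b-> q2
  q2 = 0 → (no moves)
Run σ = ⟨a⟩ on P: start {p0}
  [1] a ⇒ {p1}
  — P admits the full trace.
Run σ = ⟨a⟩ on Q: start {q0}
  [1] a ⇒ no successor for Q

trace-distinct — witness ⟨a⟩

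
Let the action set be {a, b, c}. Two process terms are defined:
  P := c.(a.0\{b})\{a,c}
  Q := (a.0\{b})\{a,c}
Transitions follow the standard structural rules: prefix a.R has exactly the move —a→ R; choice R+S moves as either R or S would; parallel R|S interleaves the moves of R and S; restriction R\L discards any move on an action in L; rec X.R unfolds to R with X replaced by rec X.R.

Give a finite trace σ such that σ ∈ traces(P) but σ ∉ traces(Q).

c

LTS(P): 2 reachable states
  s0 = c.(a.0\{b})\{a,c} ⊢ -c-> s1
  s1 = (a.0\{b})\{a,c} ⊢ ∅
LTS(Q): 1 reachable states
  t0 = (a.0\{b})\{a,c} ⊢ ∅
Trace ⟨c⟩ through P, begin at {s0}:
  after c @ step 1: {s1}
  — P admits the full trace.
Trace ⟨c⟩ through Q, begin at {t0}:
  after c @ step 1: no successor for Q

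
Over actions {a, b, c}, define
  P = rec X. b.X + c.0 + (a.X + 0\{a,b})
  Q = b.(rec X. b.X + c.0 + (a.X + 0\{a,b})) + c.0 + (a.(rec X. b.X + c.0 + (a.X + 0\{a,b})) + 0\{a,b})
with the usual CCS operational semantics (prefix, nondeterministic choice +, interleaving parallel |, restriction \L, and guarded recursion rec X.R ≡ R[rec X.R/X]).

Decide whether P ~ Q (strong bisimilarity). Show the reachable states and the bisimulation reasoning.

Reachable graph of P (2 states):
  u0 = rec X. b.X + c.0 + (a.X + 0\{a,b}) | —a→ u0, —b→ u0, —c→ u1
  u1 = 0 | (no moves)
Reachable graph of Q (3 states):
  v0 = b.(rec X. b.X + c.0 + (a.X + 0\{a,b})) + c.0 + (a.(rec X. b.X + c.0 + (a.X + 0\{a,b})) + 0\{a,b}) | —a→ v1, —b→ v1, —c→ v2
  v1 = rec X. b.X + c.0 + (a.X + 0\{a,b}) | —a→ v1, —b→ v1, —c→ v2
  v2 = 0 | (no moves)
Coarsest stable partition (strong bisimilarity classes):
  B0 = {u0, v0, v1}
  B1 = {u1, v2}
u0 ∈ B0, v0 ∈ B0 → same block

bisimilar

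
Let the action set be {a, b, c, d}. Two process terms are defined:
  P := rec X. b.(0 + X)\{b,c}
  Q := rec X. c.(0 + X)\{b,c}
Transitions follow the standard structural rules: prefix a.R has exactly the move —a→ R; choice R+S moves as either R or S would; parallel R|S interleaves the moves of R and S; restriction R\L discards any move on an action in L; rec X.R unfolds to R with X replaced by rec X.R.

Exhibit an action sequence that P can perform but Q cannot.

b

P's transition system — 2 states:
  s0 = rec X. b.(0 + X)\{b,c} :: —b→ s1
  s1 = (0 + (rec X. b.(0 + X)\{b,c}))\{b,c} :: ·
Q's transition system — 2 states:
  t0 = rec X. c.(0 + X)\{b,c} :: —c→ t1
  t1 = (0 + (rec X. c.(0 + X)\{b,c}))\{b,c} :: ·
Executing b from P (initial set {s0}):
  [1] b ⇒ {s1}
  — P admits the full trace.
Executing b from Q (initial set {t0}):
  [1] b ⇒ ∅  — Q cannot continue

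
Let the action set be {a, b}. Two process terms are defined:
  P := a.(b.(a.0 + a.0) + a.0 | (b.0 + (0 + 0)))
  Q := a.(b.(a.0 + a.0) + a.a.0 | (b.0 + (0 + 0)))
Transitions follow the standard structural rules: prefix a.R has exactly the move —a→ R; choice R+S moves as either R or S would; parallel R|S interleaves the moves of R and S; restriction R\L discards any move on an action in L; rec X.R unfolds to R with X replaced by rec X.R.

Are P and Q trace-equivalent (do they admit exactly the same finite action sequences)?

traces(P) ≠ traces(Q) — witness ⟨aaa⟩

Reachable graph of P (7 states):
  u0 = a.(b.(a.0 + a.0) + a.0 | (b.0 + (0 + 0))) → —a→ u1
  u1 = b.(a.0 + a.0) + a.0 | (b.0 + (0 + 0)) → —a→ u2, —b→ u3, —b→ u4
  u2 = 0 | (b.0 + (0 + 0)) → —b→ u5
  u3 = a.0 + a.0 → —a→ u6
  u4 = a.0 | 0 → —a→ u5
  u5 = 0 | 0 → deadlocked
  u6 = 0 → deadlocked
Reachable graph of Q (9 states):
  v0 = a.(b.(a.0 + a.0) + a.a.0 | (b.0 + (0 + 0))) → —a→ v1
  v1 = b.(a.0 + a.0) + a.a.0 | (b.0 + (0 + 0)) → —a→ v2, —b→ v3, —b→ v4
  v2 = a.0 | (b.0 + (0 + 0)) → —a→ v5, —b→ v6
  v3 = a.0 + a.0 → —a→ v7
  v4 = a.a.0 | 0 → —a→ v6
  v5 = 0 | (b.0 + (0 + 0)) → —b→ v8
  v6 = a.0 | 0 → —a→ v8
  v7 = 0 → deadlocked
  v8 = 0 | 0 → deadlocked
Executing aaa from Q (initial set {v0}):
  step 1 (a): {v1}
  step 2 (a): {v2}
  step 3 (a): {v5}
  — Q admits the full trace.
Executing aaa from P (initial set {u0}):
  step 1 (a): {u1}
  step 2 (a): {u2}
  step 3 (a): ∅  — P cannot continue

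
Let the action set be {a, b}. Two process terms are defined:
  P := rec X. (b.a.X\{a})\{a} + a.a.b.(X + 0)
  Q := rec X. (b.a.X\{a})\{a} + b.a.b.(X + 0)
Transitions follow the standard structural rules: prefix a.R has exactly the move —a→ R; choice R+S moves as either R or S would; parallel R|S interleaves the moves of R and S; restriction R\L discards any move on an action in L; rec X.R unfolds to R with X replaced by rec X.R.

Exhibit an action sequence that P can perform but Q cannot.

a

P's transition system — 5 states:
  u0 = rec X. (b.a.X\{a})\{a} + a.a.b.(X + 0) → -a-> u1, -b-> u2
  u1 = a.b.((rec X. (b.a.X\{a})\{a} + a.a.b.(X + 0)) + 0) → -a-> u3
  u2 = (a.(rec X. (b.a.X\{a})\{a} + a.a.b.(X + 0))\{a})\{a} → deadlocked
  u3 = b.((rec X. (b.a.X\{a})\{a} + a.a.b.(X + 0)) + 0) → -b-> u4
  u4 = (rec X. (b.a.X\{a})\{a} + a.a.b.(X + 0)) + 0 → -a-> u1, -b-> u2
Q's transition system — 5 states:
  v0 = rec X. (b.a.X\{a})\{a} + b.a.b.(X + 0) → -b-> v1, -b-> v2
  v1 = (a.(rec X. (b.a.X\{a})\{a} + b.a.b.(X + 0))\{a})\{a} → deadlocked
  v2 = a.b.((rec X. (b.a.X\{a})\{a} + b.a.b.(X + 0)) + 0) → -a-> v3
  v3 = b.((rec X. (b.a.X\{a})\{a} + b.a.b.(X + 0)) + 0) → -b-> v4
  v4 = (rec X. (b.a.X\{a})\{a} + b.a.b.(X + 0)) + 0 → -b-> v1, -b-> v2
Executing a from P (initial set {u0}):
  [1] a ⇒ {u1}
  ✓ P
Executing a from Q (initial set {v0}):
  [1] a ⇒ ∅ (Q stuck)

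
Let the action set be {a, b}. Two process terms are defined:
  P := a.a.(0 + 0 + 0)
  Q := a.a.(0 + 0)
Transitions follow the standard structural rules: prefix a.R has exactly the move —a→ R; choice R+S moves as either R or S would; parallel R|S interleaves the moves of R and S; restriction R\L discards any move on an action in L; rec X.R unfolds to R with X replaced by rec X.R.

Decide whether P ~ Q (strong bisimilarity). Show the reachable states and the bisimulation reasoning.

YES

P's transition system — 3 states:
  m0 = a.a.(0 + 0 + 0) ⊢ =a=> m1
  m1 = a.(0 + 0 + 0) ⊢ =a=> m2
  m2 = 0 + 0 + 0 ⊢ ·
Q's transition system — 3 states:
  n0 = a.a.(0 + 0) ⊢ =a=> n1
  n1 = a.(0 + 0) ⊢ =a=> n2
  n2 = 0 + 0 ⊢ ·
Partition-refinement fixed point:
  B0 = {m0, n0}
  B1 = {m1, n1}
  B2 = {m2, n2}
m0 ∈ B0, n0 ∈ B0 → same block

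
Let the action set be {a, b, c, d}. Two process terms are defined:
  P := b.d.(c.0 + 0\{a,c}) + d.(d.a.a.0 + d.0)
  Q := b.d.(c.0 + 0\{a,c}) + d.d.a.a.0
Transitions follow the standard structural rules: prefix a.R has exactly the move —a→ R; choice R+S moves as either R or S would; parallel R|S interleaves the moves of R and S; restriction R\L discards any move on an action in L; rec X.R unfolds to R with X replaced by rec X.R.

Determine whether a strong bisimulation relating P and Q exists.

Reachable graph of P (7 states):
  m0 = b.d.(c.0 + 0\{a,c}) + d.(d.a.a.0 + d.0) :: ··b··> m1, ··d··> m2
  m1 = d.(c.0 + 0\{a,c}) :: ··d··> m3
  m2 = d.a.a.0 + d.0 :: ··d··> m4, ··d··> m5
  m3 = c.0 + 0\{a,c} :: ··c··> m4
  m4 = 0 :: deadlocked
  m5 = a.a.0 :: ··a··> m6
  m6 = a.0 :: ··a··> m4
Reachable graph of Q (7 states):
  n0 = b.d.(c.0 + 0\{a,c}) + d.d.a.a.0 :: ··b··> n1, ··d··> n2
  n1 = d.(c.0 + 0\{a,c}) :: ··d··> n3
  n2 = d.a.a.0 :: ··d··> n4
  n3 = c.0 + 0\{a,c} :: ··c··> n5
  n4 = a.a.0 :: ··a··> n6
  n5 = 0 :: deadlocked
  n6 = a.0 :: ··a··> n5
Partition-refinement fixed point:
  B0 = {m0}
  B1 = {m2}
  B2 = {m4, n5}
  B3 = {m5, n4}
  B4 = {m6, n6}
  B5 = {m1, n1}
  B6 = {m3, n3}
  B7 = {n0}
  B8 = {n2}
m0 ∈ B0, n0 ∈ B7 → different blocks

NO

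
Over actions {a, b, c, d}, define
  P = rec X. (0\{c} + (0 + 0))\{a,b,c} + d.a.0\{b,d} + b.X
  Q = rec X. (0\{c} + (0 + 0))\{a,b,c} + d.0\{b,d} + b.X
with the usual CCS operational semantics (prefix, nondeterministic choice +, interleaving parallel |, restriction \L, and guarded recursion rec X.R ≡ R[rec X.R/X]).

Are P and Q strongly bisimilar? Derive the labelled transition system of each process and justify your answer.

P's transition system — 3 states:
  u0 = rec X. (0\{c} + (0 + 0))\{a,b,c} + d.a.0\{b,d} + b.X | --b--▸ u0, --d--▸ u1
  u1 = a.0\{b,d} | --a--▸ u2
  u2 = 0\{b,d} | (no moves)
Q's transition system — 2 states:
  v0 = rec X. (0\{c} + (0 + 0))\{a,b,c} + d.0\{b,d} + b.X | --b--▸ v0, --d--▸ v1
  v1 = 0\{b,d} | (no moves)
Coarsest stable partition (strong bisimilarity classes):
  B0 = {u0}
  B1 = {u1}
  B2 = {u2, v1}
  B3 = {v0}
u0 ∈ B0, v0 ∈ B3 → different blocks

not bisimilar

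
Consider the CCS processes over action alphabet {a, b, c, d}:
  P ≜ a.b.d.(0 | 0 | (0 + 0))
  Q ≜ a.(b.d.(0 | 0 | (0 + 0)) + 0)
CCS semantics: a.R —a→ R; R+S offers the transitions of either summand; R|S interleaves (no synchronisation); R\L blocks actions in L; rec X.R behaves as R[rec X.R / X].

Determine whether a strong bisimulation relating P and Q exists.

YES

P's transition system — 4 states:
  u0 = a.b.d.(0 | 0 | (0 + 0)) → —a→ u1
  u1 = b.d.(0 | 0 | (0 + 0)) → —b→ u2
  u2 = d.(0 | 0 | (0 + 0)) → —d→ u3
  u3 = 0 | 0 | (0 + 0) → deadlocked
Q's transition system — 4 states:
  v0 = a.(b.d.(0 | 0 | (0 + 0)) + 0) → —a→ v1
  v1 = b.d.(0 | 0 | (0 + 0)) + 0 → —b→ v2
  v2 = d.(0 | 0 | (0 + 0)) → —d→ v3
  v3 = 0 | 0 | (0 + 0) → deadlocked
Coarsest stable partition (strong bisimilarity classes):
  B0 = {u0, v0}
  B1 = {u1, v1}
  B2 = {u2, v2}
  B3 = {u3, v3}
u0 ∈ B0, v0 ∈ B0 → same block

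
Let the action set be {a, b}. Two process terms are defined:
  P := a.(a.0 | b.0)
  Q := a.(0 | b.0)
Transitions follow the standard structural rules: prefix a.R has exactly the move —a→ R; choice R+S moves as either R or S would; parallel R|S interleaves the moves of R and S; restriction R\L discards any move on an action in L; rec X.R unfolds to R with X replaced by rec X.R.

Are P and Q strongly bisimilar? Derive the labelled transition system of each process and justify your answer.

Reachable graph of P (5 states):
  m0 = a.(a.0 | b.0) → —a→ m1
  m1 = a.0 | b.0 → —a→ m2, —b→ m3
  m2 = 0 | b.0 → —b→ m4
  m3 = a.0 | 0 → —a→ m4
  m4 = 0 | 0 → ·
Reachable graph of Q (3 states):
  n0 = a.(0 | b.0) → —a→ n1
  n1 = 0 | b.0 → —b→ n2
  n2 = 0 | 0 → ·
Coarsest stable partition (strong bisimilarity classes):
  B0 = {m0}
  B1 = {m1}
  B2 = {m2, n1}
  B3 = {m4, n2}
  B4 = {m3}
  B5 = {n0}
m0 ∈ B0, n0 ∈ B5 → different blocks

NO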